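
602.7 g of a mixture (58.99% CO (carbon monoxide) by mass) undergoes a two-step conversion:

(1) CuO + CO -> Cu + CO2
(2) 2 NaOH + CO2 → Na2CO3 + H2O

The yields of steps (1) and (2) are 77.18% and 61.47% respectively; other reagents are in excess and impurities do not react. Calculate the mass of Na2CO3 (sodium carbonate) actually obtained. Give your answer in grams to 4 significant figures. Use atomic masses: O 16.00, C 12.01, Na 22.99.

Pure CO = 602.7 × 0.5899 = 355.53 g.
M(CO) = 12.01 + 16.00 = 28.01 g/mol.
M(Na2CO3) = 2(22.99) + 12.01 + 3(16.00) = 105.99 g/mol.
n(CO) = 355.53 / 28.01 = 12.693 mol.
Step 1 (CO:CO2 = 1:1): theoretical n(CO2) = 12.693 mol; at 77.18% yield, n(CO2) = 9.7965 mol.
Step 2 (CO2:Na2CO3 = 1:1): theoretical n(Na2CO3) = 9.7965 mol, so theoretical mass = 9.7965 × 105.99 = 1038.3 g.
At 61.47% yield, actual mass of Na2CO3 = 1038.3 × 0.6147 = 638.26 g.

638.3 g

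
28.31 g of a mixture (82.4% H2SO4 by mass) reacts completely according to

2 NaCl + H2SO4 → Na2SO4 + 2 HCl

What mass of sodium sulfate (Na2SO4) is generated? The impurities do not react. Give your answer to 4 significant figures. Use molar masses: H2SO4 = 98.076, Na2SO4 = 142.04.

33.78 g

Mass of pure H2SO4 = 28.31 g × 0.824 = 23.327 g.
n(H2SO4) = 23.327 g / 98.076 g/mol = 0.23785 mol.
From the equation the H2SO4:Na2SO4 mole ratio is 1:1, so n(Na2SO4) = 0.23785 × 1/1 = 0.23785 mol.
Mass of Na2SO4 = 0.23785 mol × 142.04 g/mol = 33.784 g.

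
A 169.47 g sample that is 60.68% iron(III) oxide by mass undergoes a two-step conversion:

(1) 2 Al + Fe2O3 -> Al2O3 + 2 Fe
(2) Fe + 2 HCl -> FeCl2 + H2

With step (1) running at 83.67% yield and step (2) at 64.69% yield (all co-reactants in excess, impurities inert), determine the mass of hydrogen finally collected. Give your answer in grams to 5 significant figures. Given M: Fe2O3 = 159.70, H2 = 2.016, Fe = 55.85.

1.4053 g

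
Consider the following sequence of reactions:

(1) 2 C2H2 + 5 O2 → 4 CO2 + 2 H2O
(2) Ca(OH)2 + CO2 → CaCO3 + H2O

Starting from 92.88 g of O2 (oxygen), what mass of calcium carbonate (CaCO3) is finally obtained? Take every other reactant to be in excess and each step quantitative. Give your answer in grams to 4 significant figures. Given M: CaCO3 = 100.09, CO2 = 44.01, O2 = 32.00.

232.4 g

n(O2) = 92.880 / 32.00 = 2.9025 mol.
Step 1 gives a 5:4 ratio of O2 to CO2, so n(CO2) = 2.3220 mol.
In step 2 the CO2:CaCO3 ratio is 1:1, so n(CaCO3) = 2.3220 mol.
Mass of CaCO3 = 2.3220 × 100.09 = 232.41 g.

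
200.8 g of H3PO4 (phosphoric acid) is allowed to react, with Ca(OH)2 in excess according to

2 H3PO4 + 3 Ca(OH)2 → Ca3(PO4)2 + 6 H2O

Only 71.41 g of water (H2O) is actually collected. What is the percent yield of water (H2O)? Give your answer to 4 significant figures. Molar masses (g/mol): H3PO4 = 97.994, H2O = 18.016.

n(H3PO4) = 200.80 g / 97.994 g/mol = 2.0491 mol.
From the equation the H3PO4:H2O mole ratio is 2:6, so n(H2O) = 2.0491 × 6/2 = 6.1473 mol.
Mass of H2O = 6.1473 mol × 18.016 g/mol = 110.75 g.
This is the theoretical yield. Percent yield = 71.41 g / 110.75 g × 100% = 64.479%.

64.48 %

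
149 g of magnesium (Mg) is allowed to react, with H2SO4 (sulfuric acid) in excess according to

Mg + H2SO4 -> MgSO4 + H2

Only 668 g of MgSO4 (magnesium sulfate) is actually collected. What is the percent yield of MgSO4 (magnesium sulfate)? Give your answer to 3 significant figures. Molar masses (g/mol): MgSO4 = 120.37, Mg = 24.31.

n(Mg) = 149.0 g / 24.31 g/mol = 6.129 mol.
From the equation the Mg:MgSO4 mole ratio is 1:1, so n(MgSO4) = 6.129 × 1/1 = 6.129 mol.
Mass of MgSO4 = 6.129 mol × 120.37 g/mol = 737.8 g.
This is the theoretical yield. Percent yield = 668 g / 737.8 g × 100% = 90.54%.

90.5 %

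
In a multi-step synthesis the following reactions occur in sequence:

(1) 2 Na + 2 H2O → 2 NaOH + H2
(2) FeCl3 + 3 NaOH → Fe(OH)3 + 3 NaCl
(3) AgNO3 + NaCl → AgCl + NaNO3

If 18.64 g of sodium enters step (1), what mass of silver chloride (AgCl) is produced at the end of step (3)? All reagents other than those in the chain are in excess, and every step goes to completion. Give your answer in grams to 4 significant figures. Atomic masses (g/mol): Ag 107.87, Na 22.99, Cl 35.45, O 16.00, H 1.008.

116.2 g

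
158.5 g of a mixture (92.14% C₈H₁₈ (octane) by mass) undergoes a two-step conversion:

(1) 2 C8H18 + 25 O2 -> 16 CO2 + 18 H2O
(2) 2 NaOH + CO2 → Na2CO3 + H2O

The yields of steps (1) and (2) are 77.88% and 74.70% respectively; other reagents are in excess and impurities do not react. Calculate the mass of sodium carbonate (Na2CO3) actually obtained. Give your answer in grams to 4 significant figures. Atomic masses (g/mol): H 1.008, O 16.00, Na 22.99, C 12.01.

630.7 g

Pure C8H18 = 158.5 × 0.9214 = 146.04 g.
M(C8H18) = 8(12.01) + 18(1.008) = 114.224 g/mol.
M(Na2CO3) = 2(22.99) + 12.01 + 3(16.00) = 105.99 g/mol.
n(C8H18) = 146.04 / 114.224 = 1.2786 mol.
Step 1 (C8H18:CO2 = 2:16): theoretical n(CO2) = 10.228 mol; at 77.88% yield, n(CO2) = 7.9659 mol.
Step 2 (CO2:Na2CO3 = 1:1): theoretical n(Na2CO3) = 7.9659 mol, so theoretical mass = 7.9659 × 105.99 = 844.31 g.
At 74.70% yield, actual mass of Na2CO3 = 844.31 × 0.7470 = 630.70 g.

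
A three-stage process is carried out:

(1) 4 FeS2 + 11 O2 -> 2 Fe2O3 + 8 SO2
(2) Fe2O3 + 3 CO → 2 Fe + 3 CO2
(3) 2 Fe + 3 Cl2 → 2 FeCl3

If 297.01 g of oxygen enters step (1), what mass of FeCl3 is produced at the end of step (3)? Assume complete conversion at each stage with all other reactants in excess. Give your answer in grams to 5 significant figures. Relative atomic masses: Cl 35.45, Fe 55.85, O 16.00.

547.44 g

M(O2) = 2(16.00) = 32.00 g/mol.
M(FeCl3) = 55.85 + 3(35.45) = 162.20 g/mol.
n(O2) = 297.01 / 32.00 = 9.28156 mol.
Reaction (1): O2→Fe2O3 ratio 11:2 ⇒ n(Fe2O3) = 1.68756 mol.
Reaction (2): Fe2O3→Fe ratio 1:2 ⇒ n(Fe) = 3.37511 mol.
Reaction (3): Fe→FeCl3 ratio 2:2 ⇒ n(FeCl3) = 3.37511 mol.
Mass of FeCl3 = 3.37511 × 162.20 = 547.443 g.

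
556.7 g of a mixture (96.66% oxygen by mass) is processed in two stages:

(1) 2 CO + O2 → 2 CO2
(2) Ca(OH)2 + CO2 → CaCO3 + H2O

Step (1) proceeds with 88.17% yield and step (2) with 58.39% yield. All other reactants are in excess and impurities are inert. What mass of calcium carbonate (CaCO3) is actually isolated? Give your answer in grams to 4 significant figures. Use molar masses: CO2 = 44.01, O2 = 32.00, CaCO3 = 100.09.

1733 g

Pure O2 = 556.7 × 0.9666 = 538.11 g.
n(O2) = 538.11 / 32.00 = 16.816 mol.
Step 1 (O2:CO2 = 1:2): theoretical n(CO2) = 33.632 mol; at 88.17% yield, n(CO2) = 29.653 mol.
Step 2 (CO2:CaCO3 = 1:1): theoretical n(CaCO3) = 29.653 mol, so theoretical mass = 29.653 × 100.09 = 2968.0 g.
At 58.39% yield, actual mass of CaCO3 = 2968.0 × 0.5839 = 1733.0 g.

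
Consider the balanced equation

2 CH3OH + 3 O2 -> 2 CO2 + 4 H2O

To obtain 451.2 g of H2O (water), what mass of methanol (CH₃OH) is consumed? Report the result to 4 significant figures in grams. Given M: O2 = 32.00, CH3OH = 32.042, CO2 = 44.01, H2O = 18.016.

401.2 g

n(H2O) = 451.20 g / 18.016 g/mol = 25.044 mol.
From the equation the H2O:CH3OH mole ratio is 4:2, so n(CH3OH) = 25.044 × 2/4 = 12.522 mol.
Mass of CH3OH = 12.522 mol × 32.042 g/mol = 401.24 g.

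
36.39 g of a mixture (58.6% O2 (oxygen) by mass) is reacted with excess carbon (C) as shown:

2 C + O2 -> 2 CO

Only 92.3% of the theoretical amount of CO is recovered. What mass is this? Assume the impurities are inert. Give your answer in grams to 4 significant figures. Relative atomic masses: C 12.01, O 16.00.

Pure O2 available = 36.39 g × 0.586 = 21.325 g.
M(O2) = 2(16.00) = 32.00 g/mol.
M(CO) = 12.01 + 16.00 = 28.01 g/mol.
n(O2) = 21.325 g / 32.00 g/mol = 0.66639 mol.
From the equation the O2:CO mole ratio is 1:2, so n(CO) = 0.66639 × 2/1 = 1.3328 mol.
Mass of CO = 1.3328 mol × 28.01 g/mol = 37.331 g.
Actual mass collected = 37.331 g × 0.923 = 34.457 g.

34.46 g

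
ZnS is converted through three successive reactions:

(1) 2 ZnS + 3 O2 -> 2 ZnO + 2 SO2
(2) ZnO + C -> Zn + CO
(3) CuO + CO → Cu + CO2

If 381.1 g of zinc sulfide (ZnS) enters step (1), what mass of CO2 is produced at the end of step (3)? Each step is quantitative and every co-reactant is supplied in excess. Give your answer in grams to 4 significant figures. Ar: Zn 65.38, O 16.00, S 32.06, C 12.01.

172.1 g

M(ZnS) = 65.38 + 32.06 = 97.44 g/mol.
M(CO2) = 12.01 + 2(16.00) = 44.01 g/mol.
n(ZnS) = 381.1 / 97.44 = 3.9111 mol.
Reaction (1): ZnS→ZnO ratio 2:2 ⇒ n(ZnO) = 3.9111 mol.
Reaction (2): ZnO→CO ratio 1:1 ⇒ n(CO) = 3.9111 mol.
Reaction (3): CO→CO2 ratio 1:1 ⇒ n(CO2) = 3.9111 mol.
Mass of CO2 = 3.9111 × 44.01 = 172.13 g.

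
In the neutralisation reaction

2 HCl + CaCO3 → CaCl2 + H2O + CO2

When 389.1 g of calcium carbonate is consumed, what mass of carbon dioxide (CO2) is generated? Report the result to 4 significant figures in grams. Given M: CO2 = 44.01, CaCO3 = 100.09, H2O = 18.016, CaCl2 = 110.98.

n(CaCO3) = 389.10 g / 100.09 g/mol = 3.8875 mol.
From the equation the CaCO3:CO2 mole ratio is 1:1, so n(CO2) = 3.8875 × 1/1 = 3.8875 mol.
Mass of CO2 = 3.8875 mol × 44.01 g/mol = 171.09 g.

171.1 g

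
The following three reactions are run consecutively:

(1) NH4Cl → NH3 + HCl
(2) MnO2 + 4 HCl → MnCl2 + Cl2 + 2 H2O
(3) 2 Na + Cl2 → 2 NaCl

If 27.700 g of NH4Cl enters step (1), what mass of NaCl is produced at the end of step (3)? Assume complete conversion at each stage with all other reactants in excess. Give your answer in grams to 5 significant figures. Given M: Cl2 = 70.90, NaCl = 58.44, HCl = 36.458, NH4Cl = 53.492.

n(NH4Cl) = 27.700 / 53.492 = 0.517834 mol.
Reaction (1): NH4Cl→HCl ratio 1:1 ⇒ n(HCl) = 0.517834 mol.
Reaction (2): HCl→Cl2 ratio 4:1 ⇒ n(Cl2) = 0.129459 mol.
Reaction (3): Cl2→NaCl ratio 1:2 ⇒ n(NaCl) = 0.258917 mol.
Mass of NaCl = 0.258917 × 58.44 = 15.1311 g.

15.131 g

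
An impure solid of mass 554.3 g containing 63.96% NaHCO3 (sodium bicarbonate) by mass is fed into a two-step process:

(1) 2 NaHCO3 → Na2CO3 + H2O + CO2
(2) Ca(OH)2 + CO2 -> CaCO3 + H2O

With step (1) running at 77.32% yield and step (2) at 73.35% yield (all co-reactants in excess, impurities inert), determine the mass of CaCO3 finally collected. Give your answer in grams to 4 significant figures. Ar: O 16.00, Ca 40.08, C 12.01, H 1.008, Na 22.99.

119.8 g

Pure NaHCO3 = 554.3 × 0.6396 = 354.53 g.
M(NaHCO3) = 22.99 + 1.008 + 12.01 + 3(16.00) = 84.008 g/mol.
M(CaCO3) = 40.08 + 12.01 + 3(16.00) = 100.09 g/mol.
n(NaHCO3) = 354.53 / 84.008 = 4.2202 mol.
Step 1 (NaHCO3:CO2 = 2:1): theoretical n(CO2) = 2.1101 mol; at 77.32% yield, n(CO2) = 1.6315 mol.
Step 2 (CO2:CaCO3 = 1:1): theoretical n(CaCO3) = 1.6315 mol, so theoretical mass = 1.6315 × 100.09 = 163.30 g.
At 73.35% yield, actual mass of CaCO3 = 163.30 × 0.7335 = 119.78 g.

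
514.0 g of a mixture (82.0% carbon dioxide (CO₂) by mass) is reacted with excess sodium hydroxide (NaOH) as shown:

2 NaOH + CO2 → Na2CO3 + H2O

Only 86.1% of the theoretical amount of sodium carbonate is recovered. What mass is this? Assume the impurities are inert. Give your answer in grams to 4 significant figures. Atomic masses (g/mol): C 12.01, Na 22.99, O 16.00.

874.0 g

Pure CO2 available = 514.0 g × 0.820 = 421.48 g.
M(CO2) = 12.01 + 2(16.00) = 44.01 g/mol.
M(Na2CO3) = 2(22.99) + 12.01 + 3(16.00) = 105.99 g/mol.
n(CO2) = 421.48 g / 44.01 g/mol = 9.5769 mol.
From the equation the CO2:Na2CO3 mole ratio is 1:1, so n(Na2CO3) = 9.5769 × 1/1 = 9.5769 mol.
Mass of Na2CO3 = 9.5769 mol × 105.99 g/mol = 1015.1 g.
Actual mass collected = 1015.1 g × 0.861 = 873.96 g.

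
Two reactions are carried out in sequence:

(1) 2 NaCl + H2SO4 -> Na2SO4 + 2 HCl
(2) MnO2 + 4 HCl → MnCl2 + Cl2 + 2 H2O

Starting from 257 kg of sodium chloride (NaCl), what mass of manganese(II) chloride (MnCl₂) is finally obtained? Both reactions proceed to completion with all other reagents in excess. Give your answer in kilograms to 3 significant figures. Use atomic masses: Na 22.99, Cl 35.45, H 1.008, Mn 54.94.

138 kg

M(NaCl) = 22.99 + 35.45 = 58.44 g/mol.
M(MnCl2) = 54.94 + 2(35.45) = 125.84 g/mol.
257 kg = 257000 g.
n(NaCl) = 257000 / 58.44 = 4398 mol.
Step 1 gives a 2:2 ratio of NaCl to HCl, so n(HCl) = 4398 mol.
In step 2 the HCl:MnCl2 ratio is 4:1, so n(MnCl2) = 1099 mol.
Mass of MnCl2 = 1099 × 125.84 = 138400 g = 138 kg.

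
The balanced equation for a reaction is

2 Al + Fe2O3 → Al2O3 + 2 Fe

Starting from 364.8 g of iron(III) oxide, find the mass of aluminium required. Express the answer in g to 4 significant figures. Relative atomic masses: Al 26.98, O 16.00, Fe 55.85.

123.3 g

M(Fe2O3) = 2(55.85) + 3(16.00) = 159.70 g/mol.
M(Al) = 26.98 g/mol.
n(Fe2O3) = 364.80 g / 159.70 g/mol = 2.2843 mol.
From the equation the Fe2O3:Al mole ratio is 1:2, so n(Al) = 2.2843 × 2/1 = 4.5686 mol.
Mass of Al = 4.5686 mol × 26.98 g/mol = 123.26 g.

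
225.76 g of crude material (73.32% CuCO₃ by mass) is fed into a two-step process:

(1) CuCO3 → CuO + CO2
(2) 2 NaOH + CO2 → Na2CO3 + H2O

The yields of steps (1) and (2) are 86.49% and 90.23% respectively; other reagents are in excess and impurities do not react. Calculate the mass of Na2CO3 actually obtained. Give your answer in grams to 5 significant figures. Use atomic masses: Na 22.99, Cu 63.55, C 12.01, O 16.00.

Pure CuCO3 = 225.76 × 0.7332 = 165.527 g.
M(CuCO3) = 63.55 + 12.01 + 3(16.00) = 123.56 g/mol.
M(Na2CO3) = 2(22.99) + 12.01 + 3(16.00) = 105.99 g/mol.
n(CuCO3) = 165.527 / 123.56 = 1.33965 mol.
Step 1 (CuCO3:CO2 = 1:1): theoretical n(CO2) = 1.33965 mol; at 86.49% yield, n(CO2) = 1.15866 mol.
Step 2 (CO2:Na2CO3 = 1:1): theoretical n(Na2CO3) = 1.15866 mol, so theoretical mass = 1.15866 × 105.99 = 122.807 g.
At 90.23% yield, actual mass of Na2CO3 = 122.807 × 0.9023 = 110.809 g.

110.81 g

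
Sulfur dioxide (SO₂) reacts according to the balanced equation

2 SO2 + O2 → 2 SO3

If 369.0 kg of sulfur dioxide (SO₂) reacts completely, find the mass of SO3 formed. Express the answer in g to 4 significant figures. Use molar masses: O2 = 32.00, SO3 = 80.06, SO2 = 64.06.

Convert: 369.0 kg = 369000 g.
n(SO2) = 369000 g / 64.06 g/mol = 5760.2 mol.
From the equation the SO2:SO3 mole ratio is 2:2, so n(SO3) = 5760.2 × 2/2 = 5760.2 mol.
Mass of SO3 = 5760.2 mol × 80.06 g/mol = 461160 g.

461200 g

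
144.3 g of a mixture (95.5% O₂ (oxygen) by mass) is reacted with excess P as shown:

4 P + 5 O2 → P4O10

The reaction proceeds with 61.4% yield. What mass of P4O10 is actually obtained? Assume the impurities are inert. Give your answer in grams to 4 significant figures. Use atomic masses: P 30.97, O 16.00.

Pure O2 available = 144.3 g × 0.955 = 137.81 g.
M(O2) = 2(16.00) = 32.00 g/mol.
M(P4O10) = 4(30.97) + 10(16.00) = 283.88 g/mol.
n(O2) = 137.81 g / 32.00 g/mol = 4.3065 mol.
From the equation the O2:P4O10 mole ratio is 5:1, so n(P4O10) = 4.3065 × 1/5 = 0.86129 mol.
Mass of P4O10 = 0.86129 mol × 283.88 g/mol = 244.50 g.
Actual mass collected = 244.50 g × 0.614 = 150.12 g.

150.1 g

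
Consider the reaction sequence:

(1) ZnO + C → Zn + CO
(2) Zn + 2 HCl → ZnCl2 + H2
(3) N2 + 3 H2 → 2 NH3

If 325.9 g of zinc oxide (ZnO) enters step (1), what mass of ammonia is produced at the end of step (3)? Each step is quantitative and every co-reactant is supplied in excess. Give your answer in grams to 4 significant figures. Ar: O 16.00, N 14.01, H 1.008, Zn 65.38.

45.48 g

M(ZnO) = 65.38 + 16.00 = 81.38 g/mol.
M(NH3) = 14.01 + 3(1.008) = 17.034 g/mol.
n(ZnO) = 325.9 / 81.38 = 4.0047 mol.
Reaction (1): ZnO→Zn ratio 1:1 ⇒ n(Zn) = 4.0047 mol.
Reaction (2): Zn→H2 ratio 1:1 ⇒ n(H2) = 4.0047 mol.
Reaction (3): H2→NH3 ratio 3:2 ⇒ n(NH3) = 2.6698 mol.
Mass of NH3 = 2.6698 × 17.034 = 45.477 g.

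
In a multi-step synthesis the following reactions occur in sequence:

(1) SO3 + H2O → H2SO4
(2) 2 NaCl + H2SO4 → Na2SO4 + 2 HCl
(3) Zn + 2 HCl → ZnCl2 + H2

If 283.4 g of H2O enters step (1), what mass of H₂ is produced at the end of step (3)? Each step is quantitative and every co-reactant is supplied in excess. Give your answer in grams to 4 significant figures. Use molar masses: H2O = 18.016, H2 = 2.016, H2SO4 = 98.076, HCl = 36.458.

n(H2O) = 283.4 / 18.016 = 15.730 mol.
Reaction (1): H2O→H2SO4 ratio 1:1 ⇒ n(H2SO4) = 15.730 mol.
Reaction (2): H2SO4→HCl ratio 1:2 ⇒ n(HCl) = 31.461 mol.
Reaction (3): HCl→H2 ratio 2:1 ⇒ n(H2) = 15.730 mol.
Mass of H2 = 15.730 × 2.016 = 31.713 g.

31.71 g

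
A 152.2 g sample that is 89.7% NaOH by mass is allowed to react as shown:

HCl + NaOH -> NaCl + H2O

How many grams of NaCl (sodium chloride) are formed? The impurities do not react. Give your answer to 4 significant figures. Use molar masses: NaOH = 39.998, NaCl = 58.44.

199.5 g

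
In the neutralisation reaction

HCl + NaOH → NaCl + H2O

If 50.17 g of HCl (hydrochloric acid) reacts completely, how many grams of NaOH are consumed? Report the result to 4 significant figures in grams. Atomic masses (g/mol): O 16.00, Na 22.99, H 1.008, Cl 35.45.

55.04 g

M(HCl) = 1.008 + 35.45 = 36.458 g/mol.
M(NaOH) = 22.99 + 16.00 + 1.008 = 39.998 g/mol.
n(HCl) = 50.170 g / 36.458 g/mol = 1.3761 mol.
From the equation the HCl:NaOH mole ratio is 1:1, so n(NaOH) = 1.3761 × 1/1 = 1.3761 mol.
Mass of NaOH = 1.3761 mol × 39.998 g/mol = 55.041 g.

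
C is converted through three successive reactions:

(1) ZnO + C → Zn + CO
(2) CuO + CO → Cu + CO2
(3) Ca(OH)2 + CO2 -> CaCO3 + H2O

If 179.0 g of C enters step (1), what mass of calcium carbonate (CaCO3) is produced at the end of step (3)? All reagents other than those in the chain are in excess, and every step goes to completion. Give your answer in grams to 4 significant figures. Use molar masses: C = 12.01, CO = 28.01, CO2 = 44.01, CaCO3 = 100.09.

n(C) = 179.0 / 12.01 = 14.904 mol.
Reaction (1): C→CO ratio 1:1 ⇒ n(CO) = 14.904 mol.
Reaction (2): CO→CO2 ratio 1:1 ⇒ n(CO2) = 14.904 mol.
Reaction (3): CO2→CaCO3 ratio 1:1 ⇒ n(CaCO3) = 14.904 mol.
Mass of CaCO3 = 14.904 × 100.09 = 1491.8 g.

1492 g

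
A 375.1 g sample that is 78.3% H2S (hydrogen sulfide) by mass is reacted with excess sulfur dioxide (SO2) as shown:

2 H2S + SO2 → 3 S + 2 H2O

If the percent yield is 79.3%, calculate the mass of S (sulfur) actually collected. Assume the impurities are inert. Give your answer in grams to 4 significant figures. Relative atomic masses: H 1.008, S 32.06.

Pure H2S available = 375.1 g × 0.783 = 293.70 g.
M(H2S) = 2(1.008) + 32.06 = 34.076 g/mol.
M(S) = 32.06 g/mol.
n(H2S) = 293.70 g / 34.076 g/mol = 8.6191 mol.
From the equation the H2S:S mole ratio is 2:3, so n(S) = 8.6191 × 3/2 = 12.929 mol.
Mass of S = 12.929 mol × 32.06 g/mol = 414.49 g.
Actual mass collected = 414.49 g × 0.793 = 328.69 g.

328.7 g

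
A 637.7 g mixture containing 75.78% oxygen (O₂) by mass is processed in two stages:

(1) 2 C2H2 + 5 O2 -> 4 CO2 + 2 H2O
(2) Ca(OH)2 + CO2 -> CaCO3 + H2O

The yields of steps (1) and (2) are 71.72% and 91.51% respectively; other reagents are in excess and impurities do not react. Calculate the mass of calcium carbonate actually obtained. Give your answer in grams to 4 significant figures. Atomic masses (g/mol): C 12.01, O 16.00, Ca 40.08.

Pure O2 = 637.7 × 0.7578 = 483.25 g.
M(O2) = 2(16.00) = 32.00 g/mol.
M(CaCO3) = 40.08 + 12.01 + 3(16.00) = 100.09 g/mol.
n(O2) = 483.25 / 32.00 = 15.102 mol.
Step 1 (O2:CO2 = 5:4): theoretical n(CO2) = 12.081 mol; at 71.72% yield, n(CO2) = 8.6647 mol.
Step 2 (CO2:CaCO3 = 1:1): theoretical n(CaCO3) = 8.6647 mol, so theoretical mass = 8.6647 × 100.09 = 867.25 g.
At 91.51% yield, actual mass of CaCO3 = 867.25 × 0.9151 = 793.62 g.

793.6 g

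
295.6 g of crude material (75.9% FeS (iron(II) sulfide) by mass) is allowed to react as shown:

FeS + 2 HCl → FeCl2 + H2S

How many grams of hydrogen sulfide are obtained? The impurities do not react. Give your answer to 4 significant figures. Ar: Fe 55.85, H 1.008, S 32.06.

Mass of pure FeS = 295.6 g × 0.759 = 224.36 g.
M(FeS) = 55.85 + 32.06 = 87.91 g/mol.
M(H2S) = 2(1.008) + 32.06 = 34.076 g/mol.
n(FeS) = 224.36 g / 87.91 g/mol = 2.5522 mol.
From the equation the FeS:H2S mole ratio is 1:1, so n(H2S) = 2.5522 × 1/1 = 2.5522 mol.
Mass of H2S = 2.5522 mol × 34.076 g/mol = 86.967 g.

86.97 g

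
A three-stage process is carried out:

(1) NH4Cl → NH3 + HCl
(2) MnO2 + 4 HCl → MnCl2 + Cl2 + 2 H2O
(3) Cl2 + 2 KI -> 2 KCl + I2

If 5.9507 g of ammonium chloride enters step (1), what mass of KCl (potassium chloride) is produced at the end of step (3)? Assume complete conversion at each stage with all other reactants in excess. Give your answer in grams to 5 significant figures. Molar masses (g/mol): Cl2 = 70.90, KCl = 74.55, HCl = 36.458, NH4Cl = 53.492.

n(NH4Cl) = 5.9507 / 53.492 = 0.111245 mol.
Reaction (1): NH4Cl→HCl ratio 1:1 ⇒ n(HCl) = 0.111245 mol.
Reaction (2): HCl→Cl2 ratio 4:1 ⇒ n(Cl2) = 0.0278112 mol.
Reaction (3): Cl2→KCl ratio 1:2 ⇒ n(KCl) = 0.0556223 mol.
Mass of KCl = 0.0556223 × 74.55 = 4.14665 g.

4.1466 g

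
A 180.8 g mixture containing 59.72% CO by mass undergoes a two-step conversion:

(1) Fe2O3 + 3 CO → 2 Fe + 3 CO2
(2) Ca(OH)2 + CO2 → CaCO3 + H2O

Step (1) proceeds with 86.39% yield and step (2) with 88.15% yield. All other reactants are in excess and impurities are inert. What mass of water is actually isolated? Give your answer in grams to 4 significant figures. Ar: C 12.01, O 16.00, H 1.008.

52.89 g

Pure CO = 180.8 × 0.5972 = 107.97 g.
M(CO) = 12.01 + 16.00 = 28.01 g/mol.
M(H2O) = 2(1.008) + 16.00 = 18.016 g/mol.
n(CO) = 107.97 / 28.01 = 3.8548 mol.
Step 1 (CO:CO2 = 3:3): theoretical n(CO2) = 3.8548 mol; at 86.39% yield, n(CO2) = 3.3302 mol.
Step 2 (CO2:H2O = 1:1): theoretical n(H2O) = 3.3302 mol, so theoretical mass = 3.3302 × 18.016 = 59.997 g.
At 88.15% yield, actual mass of H2O = 59.997 × 0.8815 = 52.887 g.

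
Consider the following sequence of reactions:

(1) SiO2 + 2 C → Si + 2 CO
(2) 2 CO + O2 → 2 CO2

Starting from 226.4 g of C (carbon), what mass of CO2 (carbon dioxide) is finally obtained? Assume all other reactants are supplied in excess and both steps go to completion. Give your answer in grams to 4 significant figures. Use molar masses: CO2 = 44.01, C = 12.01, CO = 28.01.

n(C) = 226.40 / 12.01 = 18.851 mol.
Step 1 gives a 2:2 ratio of C to CO, so n(CO) = 18.851 mol.
In step 2 the CO:CO2 ratio is 2:2, so n(CO2) = 18.851 mol.
Mass of CO2 = 18.851 × 44.01 = 829.63 g.

829.6 g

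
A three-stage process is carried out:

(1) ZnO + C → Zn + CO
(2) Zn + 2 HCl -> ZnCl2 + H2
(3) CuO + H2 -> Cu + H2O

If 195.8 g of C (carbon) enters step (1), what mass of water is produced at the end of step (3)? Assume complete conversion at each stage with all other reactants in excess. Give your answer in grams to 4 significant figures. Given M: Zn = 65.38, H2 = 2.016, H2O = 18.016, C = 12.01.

293.7 g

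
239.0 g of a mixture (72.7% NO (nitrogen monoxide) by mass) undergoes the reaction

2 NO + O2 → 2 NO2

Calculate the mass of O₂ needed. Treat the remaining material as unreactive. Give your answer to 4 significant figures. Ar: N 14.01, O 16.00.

Mass of pure NO = 239.0 g × 0.727 = 173.75 g.
M(NO) = 14.01 + 16.00 = 30.01 g/mol.
M(O2) = 2(16.00) = 32.00 g/mol.
n(NO) = 173.75 g / 30.01 g/mol = 5.7898 mol.
From the equation the NO:O2 mole ratio is 2:1, so n(O2) = 5.7898 × 1/2 = 2.8949 mol.
Mass of O2 = 2.8949 mol × 32.00 g/mol = 92.637 g.

92.64 g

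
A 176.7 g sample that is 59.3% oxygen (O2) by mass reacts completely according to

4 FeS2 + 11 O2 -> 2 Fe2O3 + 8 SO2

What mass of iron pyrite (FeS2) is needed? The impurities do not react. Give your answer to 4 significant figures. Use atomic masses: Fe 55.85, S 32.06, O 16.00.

Mass of pure O2 = 176.7 g × 0.593 = 104.78 g.
M(O2) = 2(16.00) = 32.00 g/mol.
M(FeS2) = 55.85 + 2(32.06) = 119.97 g/mol.
n(O2) = 104.78 g / 32.00 g/mol = 3.2745 mol.
From the equation the O2:FeS2 mole ratio is 11:4, so n(FeS2) = 3.2745 × 4/11 = 1.1907 mol.
Mass of FeS2 = 1.1907 mol × 119.97 g/mol = 142.85 g.

142.9 g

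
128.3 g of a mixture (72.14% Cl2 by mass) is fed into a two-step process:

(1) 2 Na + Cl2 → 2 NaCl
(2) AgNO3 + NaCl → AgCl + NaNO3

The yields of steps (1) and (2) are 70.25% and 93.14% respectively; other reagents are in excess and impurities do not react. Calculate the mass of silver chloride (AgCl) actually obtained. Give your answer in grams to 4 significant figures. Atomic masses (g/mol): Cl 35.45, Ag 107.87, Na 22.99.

244.8 g

Pure Cl2 = 128.3 × 0.7214 = 92.556 g.
M(Cl2) = 2(35.45) = 70.90 g/mol.
M(AgCl) = 107.87 + 35.45 = 143.32 g/mol.
n(Cl2) = 92.556 / 70.90 = 1.3054 mol.
Step 1 (Cl2:NaCl = 1:2): theoretical n(NaCl) = 2.6109 mol; at 70.25% yield, n(NaCl) = 1.8341 mol.
Step 2 (NaCl:AgCl = 1:1): theoretical n(AgCl) = 1.8341 mol, so theoretical mass = 1.8341 × 143.32 = 262.87 g.
At 93.14% yield, actual mass of AgCl = 262.87 × 0.9314 = 244.84 g.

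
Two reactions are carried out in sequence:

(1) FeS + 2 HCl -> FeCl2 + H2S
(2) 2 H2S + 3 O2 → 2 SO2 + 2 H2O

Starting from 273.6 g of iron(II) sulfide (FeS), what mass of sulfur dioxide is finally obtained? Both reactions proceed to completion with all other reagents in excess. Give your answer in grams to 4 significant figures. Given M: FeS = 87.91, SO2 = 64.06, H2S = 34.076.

n(FeS) = 273.60 / 87.91 = 3.1123 mol.
Step 1 gives a 1:1 ratio of FeS to H2S, so n(H2S) = 3.1123 mol.
In step 2 the H2S:SO2 ratio is 2:2, so n(SO2) = 3.1123 mol.
Mass of SO2 = 3.1123 × 64.06 = 199.37 g.

199.4 g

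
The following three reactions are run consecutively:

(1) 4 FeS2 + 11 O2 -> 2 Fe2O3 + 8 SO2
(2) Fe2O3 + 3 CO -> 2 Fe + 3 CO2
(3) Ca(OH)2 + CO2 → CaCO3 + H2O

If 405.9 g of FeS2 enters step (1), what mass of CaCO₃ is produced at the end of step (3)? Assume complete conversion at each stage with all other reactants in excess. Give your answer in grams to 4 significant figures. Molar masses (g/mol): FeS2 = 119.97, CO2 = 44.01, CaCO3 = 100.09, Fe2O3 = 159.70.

n(FeS2) = 405.9 / 119.97 = 3.3833 mol.
Reaction (1): FeS2→Fe2O3 ratio 4:2 ⇒ n(Fe2O3) = 1.6917 mol.
Reaction (2): Fe2O3→CO2 ratio 1:3 ⇒ n(CO2) = 5.0750 mol.
Reaction (3): CO2→CaCO3 ratio 1:1 ⇒ n(CaCO3) = 5.0750 mol.
Mass of CaCO3 = 5.0750 × 100.09 = 507.96 g.

508.0 g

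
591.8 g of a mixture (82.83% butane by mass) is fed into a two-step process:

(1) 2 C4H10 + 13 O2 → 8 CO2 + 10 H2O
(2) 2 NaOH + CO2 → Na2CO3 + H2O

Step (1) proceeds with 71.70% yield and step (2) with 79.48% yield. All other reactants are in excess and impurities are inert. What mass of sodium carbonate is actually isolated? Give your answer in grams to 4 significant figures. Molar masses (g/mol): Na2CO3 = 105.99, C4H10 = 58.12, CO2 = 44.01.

2038 g

Pure C4H10 = 591.8 × 0.8283 = 490.19 g.
n(C4H10) = 490.19 / 58.12 = 8.4341 mol.
Step 1 (C4H10:CO2 = 2:8): theoretical n(CO2) = 33.736 mol; at 71.70% yield, n(CO2) = 24.189 mol.
Step 2 (CO2:Na2CO3 = 1:1): theoretical n(Na2CO3) = 24.189 mol, so theoretical mass = 24.189 × 105.99 = 2563.8 g.
At 79.48% yield, actual mass of Na2CO3 = 2563.8 × 0.7948 = 2037.7 g.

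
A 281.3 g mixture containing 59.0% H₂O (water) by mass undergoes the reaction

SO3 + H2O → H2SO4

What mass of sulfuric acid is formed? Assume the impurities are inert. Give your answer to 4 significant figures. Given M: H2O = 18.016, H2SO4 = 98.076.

Mass of pure H2O = 281.3 g × 0.590 = 165.97 g.
n(H2O) = 165.97 g / 18.016 g/mol = 9.2122 mol.
From the equation the H2O:H2SO4 mole ratio is 1:1, so n(H2SO4) = 9.2122 × 1/1 = 9.2122 mol.
Mass of H2SO4 = 9.2122 mol × 98.076 g/mol = 903.50 g.

903.5 g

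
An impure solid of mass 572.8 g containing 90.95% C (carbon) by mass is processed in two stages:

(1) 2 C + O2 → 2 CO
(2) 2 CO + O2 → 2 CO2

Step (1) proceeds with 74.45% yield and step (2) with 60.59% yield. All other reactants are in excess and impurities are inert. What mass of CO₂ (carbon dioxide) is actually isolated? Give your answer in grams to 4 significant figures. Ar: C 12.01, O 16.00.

861.2 g

Pure C = 572.8 × 0.9095 = 520.96 g.
M(C) = 12.01 g/mol.
M(CO2) = 12.01 + 2(16.00) = 44.01 g/mol.
n(C) = 520.96 / 12.01 = 43.377 mol.
Step 1 (C:CO = 2:2): theoretical n(CO) = 43.377 mol; at 74.45% yield, n(CO) = 32.294 mol.
Step 2 (CO:CO2 = 2:2): theoretical n(CO2) = 32.294 mol, so theoretical mass = 32.294 × 44.01 = 1421.3 g.
At 60.59% yield, actual mass of CO2 = 1421.3 × 0.6059 = 861.15 g.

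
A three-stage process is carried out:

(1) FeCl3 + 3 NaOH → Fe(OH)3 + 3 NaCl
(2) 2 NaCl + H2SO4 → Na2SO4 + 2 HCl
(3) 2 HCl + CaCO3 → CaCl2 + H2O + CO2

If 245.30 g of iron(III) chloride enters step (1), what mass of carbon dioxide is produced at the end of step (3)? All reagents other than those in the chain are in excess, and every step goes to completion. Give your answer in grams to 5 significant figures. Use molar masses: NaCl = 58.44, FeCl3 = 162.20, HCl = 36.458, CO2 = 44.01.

n(FeCl3) = 245.30 / 162.20 = 1.51233 mol.
Reaction (1): FeCl3→NaCl ratio 1:3 ⇒ n(NaCl) = 4.53699 mol.
Reaction (2): NaCl→HCl ratio 2:2 ⇒ n(HCl) = 4.53699 mol.
Reaction (3): HCl→CO2 ratio 2:1 ⇒ n(CO2) = 2.26850 mol.
Mass of CO2 = 2.26850 × 44.01 = 99.8365 g.

99.836 g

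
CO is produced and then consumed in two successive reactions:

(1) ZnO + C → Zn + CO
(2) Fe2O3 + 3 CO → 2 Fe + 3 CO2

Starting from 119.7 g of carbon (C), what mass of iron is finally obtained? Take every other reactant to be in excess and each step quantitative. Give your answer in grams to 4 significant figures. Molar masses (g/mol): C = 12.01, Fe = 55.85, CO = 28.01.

371.1 g

n(C) = 119.70 / 12.01 = 9.9667 mol.
Step 1 gives a 1:1 ratio of C to CO, so n(CO) = 9.9667 mol.
In step 2 the CO:Fe ratio is 3:2, so n(Fe) = 6.6445 mol.
Mass of Fe = 6.6445 × 55.85 = 371.09 g.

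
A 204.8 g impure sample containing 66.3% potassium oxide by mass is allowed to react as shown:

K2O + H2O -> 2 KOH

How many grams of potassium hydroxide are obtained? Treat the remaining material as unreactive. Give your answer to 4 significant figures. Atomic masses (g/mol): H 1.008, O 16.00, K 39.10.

Mass of pure K2O = 204.8 g × 0.663 = 135.78 g.
M(K2O) = 2(39.10) + 16.00 = 94.20 g/mol.
M(KOH) = 39.10 + 16.00 + 1.008 = 56.108 g/mol.
n(K2O) = 135.78 g / 94.20 g/mol = 1.4414 mol.
From the equation the K2O:KOH mole ratio is 1:2, so n(KOH) = 1.4414 × 2/1 = 2.8829 mol.
Mass of KOH = 2.8829 mol × 56.108 g/mol = 161.75 g.

161.8 g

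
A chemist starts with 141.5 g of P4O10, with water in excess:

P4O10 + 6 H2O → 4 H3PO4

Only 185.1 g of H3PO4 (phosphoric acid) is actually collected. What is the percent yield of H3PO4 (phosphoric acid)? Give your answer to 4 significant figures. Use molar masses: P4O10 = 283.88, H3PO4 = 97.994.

n(P4O10) = 141.50 g / 283.88 g/mol = 0.49845 mol.
From the equation the P4O10:H3PO4 mole ratio is 1:4, so n(H3PO4) = 0.49845 × 4/1 = 1.9938 mol.
Mass of H3PO4 = 1.9938 mol × 97.994 g/mol = 195.38 g.
This is the theoretical yield. Percent yield = 185.1 g / 195.38 g × 100% = 94.738%.

94.74 %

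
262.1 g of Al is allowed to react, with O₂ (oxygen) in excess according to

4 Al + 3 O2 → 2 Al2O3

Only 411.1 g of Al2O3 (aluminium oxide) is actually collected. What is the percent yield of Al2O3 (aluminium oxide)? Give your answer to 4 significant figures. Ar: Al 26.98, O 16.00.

M(Al) = 26.98 g/mol.
M(Al2O3) = 2(26.98) + 3(16.00) = 101.96 g/mol.
n(Al) = 262.10 g / 26.98 g/mol = 9.7146 mol.
From the equation the Al:Al2O3 mole ratio is 4:2, so n(Al2O3) = 9.7146 × 2/4 = 4.8573 mol.
Mass of Al2O3 = 4.8573 mol × 101.96 g/mol = 495.25 g.
This is the theoretical yield. Percent yield = 411.1 g / 495.25 g × 100% = 83.009%.

83.01 %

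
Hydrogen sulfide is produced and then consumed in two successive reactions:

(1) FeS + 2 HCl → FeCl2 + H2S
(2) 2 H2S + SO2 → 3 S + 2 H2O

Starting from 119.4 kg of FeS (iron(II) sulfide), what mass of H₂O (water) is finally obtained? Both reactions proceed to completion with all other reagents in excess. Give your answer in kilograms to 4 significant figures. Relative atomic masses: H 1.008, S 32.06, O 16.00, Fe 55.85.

24.47 kg

M(FeS) = 55.85 + 32.06 = 87.91 g/mol.
M(H2O) = 2(1.008) + 16.00 = 18.016 g/mol.
119.4 kg = 119400 g.
n(FeS) = 119400 / 87.91 = 1358.2 mol.
Step 1 gives a 1:1 ratio of FeS to H2S, so n(H2S) = 1358.2 mol.
In step 2 the H2S:H2O ratio is 2:2, so n(H2O) = 1358.2 mol.
Mass of H2O = 1358.2 × 18.016 = 24469 g = 24.47 kg.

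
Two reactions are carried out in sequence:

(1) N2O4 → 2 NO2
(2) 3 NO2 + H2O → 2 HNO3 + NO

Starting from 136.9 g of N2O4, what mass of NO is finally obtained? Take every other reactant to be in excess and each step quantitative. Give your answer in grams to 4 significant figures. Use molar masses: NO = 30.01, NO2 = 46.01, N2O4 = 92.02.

29.76 g

n(N2O4) = 136.90 / 92.02 = 1.4877 mol.
Step 1 gives a 1:2 ratio of N2O4 to NO2, so n(NO2) = 2.9754 mol.
In step 2 the NO2:NO ratio is 3:1, so n(NO) = 0.99181 mol.
Mass of NO = 0.99181 × 30.01 = 29.764 g.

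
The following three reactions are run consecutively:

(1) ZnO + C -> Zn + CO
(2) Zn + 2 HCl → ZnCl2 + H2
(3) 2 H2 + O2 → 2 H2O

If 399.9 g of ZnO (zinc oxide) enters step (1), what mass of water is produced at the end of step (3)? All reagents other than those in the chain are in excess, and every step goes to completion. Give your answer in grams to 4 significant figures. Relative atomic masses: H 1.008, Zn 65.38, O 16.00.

88.53 g

M(ZnO) = 65.38 + 16.00 = 81.38 g/mol.
M(H2O) = 2(1.008) + 16.00 = 18.016 g/mol.
n(ZnO) = 399.9 / 81.38 = 4.9140 mol.
Reaction (1): ZnO→Zn ratio 1:1 ⇒ n(Zn) = 4.9140 mol.
Reaction (2): Zn→H2 ratio 1:1 ⇒ n(H2) = 4.9140 mol.
Reaction (3): H2→H2O ratio 2:2 ⇒ n(H2O) = 4.9140 mol.
Mass of H2O = 4.9140 × 18.016 = 88.530 g.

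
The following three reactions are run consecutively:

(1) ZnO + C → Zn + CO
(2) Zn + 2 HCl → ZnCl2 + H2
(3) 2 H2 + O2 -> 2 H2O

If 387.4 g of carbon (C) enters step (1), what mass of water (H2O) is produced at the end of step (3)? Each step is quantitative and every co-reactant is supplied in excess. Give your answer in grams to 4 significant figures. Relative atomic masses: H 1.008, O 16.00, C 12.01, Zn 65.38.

M(C) = 12.01 g/mol.
M(H2O) = 2(1.008) + 16.00 = 18.016 g/mol.
n(C) = 387.4 / 12.01 = 32.256 mol.
Reaction (1): C→Zn ratio 1:1 ⇒ n(Zn) = 32.256 mol.
Reaction (2): Zn→H2 ratio 1:1 ⇒ n(H2) = 32.256 mol.
Reaction (3): H2→H2O ratio 2:2 ⇒ n(H2O) = 32.256 mol.
Mass of H2O = 32.256 × 18.016 = 581.13 g.

581.1 g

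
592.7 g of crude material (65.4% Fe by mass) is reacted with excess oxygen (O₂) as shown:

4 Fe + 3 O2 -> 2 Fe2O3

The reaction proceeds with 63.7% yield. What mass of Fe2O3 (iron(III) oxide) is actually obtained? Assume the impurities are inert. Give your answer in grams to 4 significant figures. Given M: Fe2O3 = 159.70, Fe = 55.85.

353.0 g

Pure Fe available = 592.7 g × 0.654 = 387.63 g.
n(Fe) = 387.63 g / 55.85 g/mol = 6.9405 mol.
From the equation the Fe:Fe2O3 mole ratio is 4:2, so n(Fe2O3) = 6.9405 × 2/4 = 3.4702 mol.
Mass of Fe2O3 = 3.4702 mol × 159.70 g/mol = 554.20 g.
Actual mass collected = 554.20 g × 0.637 = 353.02 g.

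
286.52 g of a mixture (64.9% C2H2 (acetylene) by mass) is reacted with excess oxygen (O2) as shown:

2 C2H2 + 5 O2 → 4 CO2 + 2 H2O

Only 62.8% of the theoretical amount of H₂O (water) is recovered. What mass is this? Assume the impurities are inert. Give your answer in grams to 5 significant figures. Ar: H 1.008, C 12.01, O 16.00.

80.806 g

Pure C2H2 available = 286.52 g × 0.649 = 185.951 g.
M(C2H2) = 2(12.01) + 2(1.008) = 26.036 g/mol.
M(H2O) = 2(1.008) + 16.00 = 18.016 g/mol.
n(C2H2) = 185.951 g / 26.036 g/mol = 7.14209 mol.
From the equation the C2H2:H2O mole ratio is 2:2, so n(H2O) = 7.14209 × 2/2 = 7.14209 mol.
Mass of H2O = 7.14209 mol × 18.016 g/mol = 128.672 g.
Actual mass collected = 128.672 g × 0.628 = 80.8060 g.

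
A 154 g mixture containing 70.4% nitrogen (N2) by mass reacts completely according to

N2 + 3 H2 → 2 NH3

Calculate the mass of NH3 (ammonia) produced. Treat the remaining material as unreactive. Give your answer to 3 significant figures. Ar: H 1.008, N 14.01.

Mass of pure N2 = 154 g × 0.704 = 108.4 g.
M(N2) = 2(14.01) = 28.02 g/mol.
M(NH3) = 14.01 + 3(1.008) = 17.034 g/mol.
n(N2) = 108.4 g / 28.02 g/mol = 3.869 mol.
From the equation the N2:NH3 mole ratio is 1:2, so n(NH3) = 3.869 × 2/1 = 7.738 mol.
Mass of NH3 = 7.738 mol × 17.034 g/mol = 131.8 g.

132 g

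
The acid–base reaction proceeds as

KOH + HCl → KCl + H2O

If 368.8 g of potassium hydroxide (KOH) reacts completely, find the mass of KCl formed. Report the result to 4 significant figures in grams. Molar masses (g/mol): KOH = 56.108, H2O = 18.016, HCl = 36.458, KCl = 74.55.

n(KOH) = 368.80 g / 56.108 g/mol = 6.5730 mol.
From the equation the KOH:KCl mole ratio is 1:1, so n(KCl) = 6.5730 × 1/1 = 6.5730 mol.
Mass of KCl = 6.5730 mol × 74.55 g/mol = 490.02 g.

490.0 g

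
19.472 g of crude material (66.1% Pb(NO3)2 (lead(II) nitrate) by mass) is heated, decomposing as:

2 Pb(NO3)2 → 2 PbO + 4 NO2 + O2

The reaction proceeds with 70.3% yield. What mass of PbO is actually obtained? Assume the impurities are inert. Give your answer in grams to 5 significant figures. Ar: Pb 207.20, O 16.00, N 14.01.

6.0974 g

Pure Pb(NO3)2 available = 19.472 g × 0.661 = 12.8710 g.
M(Pb(NO3)2) = 207.20 + 2(14.01) + 6(16.00) = 331.22 g/mol.
M(PbO) = 207.20 + 16.00 = 223.20 g/mol.
n(Pb(NO3)2) = 12.8710 g / 331.22 g/mol = 0.0388593 mol.
From the equation the Pb(NO3)2:PbO mole ratio is 2:2, so n(PbO) = 0.0388593 × 2/2 = 0.0388593 mol.
Mass of PbO = 0.0388593 mol × 223.20 g/mol = 8.67341 g.
Actual mass collected = 8.67341 g × 0.703 = 6.09740 g.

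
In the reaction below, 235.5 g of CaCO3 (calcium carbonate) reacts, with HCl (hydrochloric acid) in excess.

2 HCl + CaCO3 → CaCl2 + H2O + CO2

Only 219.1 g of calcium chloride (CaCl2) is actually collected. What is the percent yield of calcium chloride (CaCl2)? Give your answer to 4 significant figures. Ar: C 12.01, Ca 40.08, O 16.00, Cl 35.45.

83.91 %

M(CaCO3) = 40.08 + 12.01 + 3(16.00) = 100.09 g/mol.
M(CaCl2) = 40.08 + 2(35.45) = 110.98 g/mol.
n(CaCO3) = 235.50 g / 100.09 g/mol = 2.3529 mol.
From the equation the CaCO3:CaCl2 mole ratio is 1:1, so n(CaCl2) = 2.3529 × 1/1 = 2.3529 mol.
Mass of CaCl2 = 2.3529 mol × 110.98 g/mol = 261.12 g.
This is the theoretical yield. Percent yield = 219.1 g / 261.12 g × 100% = 83.907%.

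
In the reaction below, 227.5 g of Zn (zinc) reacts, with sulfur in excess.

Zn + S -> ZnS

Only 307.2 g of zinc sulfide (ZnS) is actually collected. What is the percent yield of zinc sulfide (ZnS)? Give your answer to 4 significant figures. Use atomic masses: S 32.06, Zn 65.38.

90.60 %

M(Zn) = 65.38 g/mol.
M(ZnS) = 65.38 + 32.06 = 97.44 g/mol.
n(Zn) = 227.50 g / 65.38 g/mol = 3.4797 mol.
From the equation the Zn:ZnS mole ratio is 1:1, so n(ZnS) = 3.4797 × 1/1 = 3.4797 mol.
Mass of ZnS = 3.4797 mol × 97.44 g/mol = 339.06 g.
This is the theoretical yield. Percent yield = 307.2 g / 339.06 g × 100% = 90.604%.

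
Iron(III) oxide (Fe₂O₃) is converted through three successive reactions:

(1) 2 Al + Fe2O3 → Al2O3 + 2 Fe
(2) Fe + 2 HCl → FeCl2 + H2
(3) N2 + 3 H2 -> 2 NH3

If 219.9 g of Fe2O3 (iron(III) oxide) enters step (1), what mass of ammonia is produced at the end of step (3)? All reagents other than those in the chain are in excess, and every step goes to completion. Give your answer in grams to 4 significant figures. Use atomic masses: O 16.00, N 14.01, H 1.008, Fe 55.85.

M(Fe2O3) = 2(55.85) + 3(16.00) = 159.70 g/mol.
M(NH3) = 14.01 + 3(1.008) = 17.034 g/mol.
n(Fe2O3) = 219.9 / 159.70 = 1.3770 mol.
Reaction (1): Fe2O3→Fe ratio 1:2 ⇒ n(Fe) = 2.7539 mol.
Reaction (2): Fe→H2 ratio 1:1 ⇒ n(H2) = 2.7539 mol.
Reaction (3): H2→NH3 ratio 3:2 ⇒ n(NH3) = 1.8359 mol.
Mass of NH3 = 1.8359 × 17.034 = 31.273 g.

31.27 g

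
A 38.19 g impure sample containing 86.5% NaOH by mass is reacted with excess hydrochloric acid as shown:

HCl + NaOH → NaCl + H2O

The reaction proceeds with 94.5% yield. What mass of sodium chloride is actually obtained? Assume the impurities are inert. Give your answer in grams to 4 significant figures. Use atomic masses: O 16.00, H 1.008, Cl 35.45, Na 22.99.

45.61 g

Pure NaOH available = 38.19 g × 0.865 = 33.034 g.
M(NaOH) = 22.99 + 16.00 + 1.008 = 39.998 g/mol.
M(NaCl) = 22.99 + 35.45 = 58.44 g/mol.
n(NaOH) = 33.034 g / 39.998 g/mol = 0.82590 mol.
From the equation the NaOH:NaCl mole ratio is 1:1, so n(NaCl) = 0.82590 × 1/1 = 0.82590 mol.
Mass of NaCl = 0.82590 mol × 58.44 g/mol = 48.266 g.
Actual mass collected = 48.266 g × 0.945 = 45.611 g.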